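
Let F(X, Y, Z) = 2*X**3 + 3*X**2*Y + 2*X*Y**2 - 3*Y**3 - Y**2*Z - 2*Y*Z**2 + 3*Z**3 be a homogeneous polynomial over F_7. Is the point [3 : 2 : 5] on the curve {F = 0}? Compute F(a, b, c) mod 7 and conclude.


F(3,2,5) ≡ 6 (mod 7); P is NOT on the curve.

Evaluate F(3, 2, 5) term-by-term (mod 7).
  2*X**3 ↦ 2·27·1·1 = 54
  3*X**2*Y ↦ 3·9·2·1 = 54
  2*X*Y**2 ↦ 2·3·4·1 = 24
  -3*Y**3 ↦ -3·1·8·1 = -24
  -Y**2*Z ↦ -1·1·4·5 = -20
  -2*Y*Z**2 ↦ -2·1·2·25 = -100
  3*Z**3 ↦ 3·1·1·125 = 375
Sum: F(3, 2, 5) = (54) + (54) + (24) + (-24) + (-20) + (-100) + (375) = 363.
Reducing mod 7: 363 ≡ 6 (mod 7).
Since F(a, b, c) ≡ 6 ≠ 0 (mod 7), P does NOT lie on the curve.


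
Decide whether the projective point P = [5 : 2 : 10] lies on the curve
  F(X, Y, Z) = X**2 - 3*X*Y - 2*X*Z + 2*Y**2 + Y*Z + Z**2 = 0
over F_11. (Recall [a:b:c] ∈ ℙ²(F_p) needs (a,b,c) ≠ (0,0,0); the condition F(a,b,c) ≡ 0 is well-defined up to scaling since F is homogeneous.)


F(5,2,10) ≡ 1 (mod 11); P is NOT on the curve.

Evaluate F(5, 2, 10) term-by-term (mod 11).
  X**2 ↦ 1·25·1·1 = 25
  -3*X*Y ↦ -3·5·2·1 = -30
  -2*X*Z ↦ -2·5·1·10 = -100
  2*Y**2 ↦ 2·1·4·1 = 8
  Y*Z ↦ 1·1·2·10 = 20
  Z**2 ↦ 1·1·1·100 = 100
Sum: F(5, 2, 10) = (25) + (-30) + (-100) + (8) + (20) + (100) = 23.
Reducing mod 11: 23 ≡ 1 (mod 11).
Since F(a, b, c) ≡ 1 ≠ 0 (mod 11), P does NOT lie on the curve.


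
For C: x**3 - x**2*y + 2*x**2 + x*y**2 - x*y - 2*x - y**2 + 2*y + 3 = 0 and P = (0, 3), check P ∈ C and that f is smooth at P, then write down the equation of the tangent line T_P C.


Tangent line at P: 4*x - 4*y + 12 = 0.

Step 1: f(0, 3) = 0, so P lies on C.
Step 2: partial derivatives
  f_x(x, y) = 3*x**2 - 2*x*y + 4*x + y**2 - y - 2, f_y(x, y) = -x**2 + 2*x*y - x - 2*y + 2.
  f_x(P) = 4, f_y(P) = -4 (gradient nonzero, so P is smooth).
Step 3: tangent line at P: 4·(x − 0) + -4·(y − 3) = 0.
Expanding: 4*x - 4*y + 12 = 0.


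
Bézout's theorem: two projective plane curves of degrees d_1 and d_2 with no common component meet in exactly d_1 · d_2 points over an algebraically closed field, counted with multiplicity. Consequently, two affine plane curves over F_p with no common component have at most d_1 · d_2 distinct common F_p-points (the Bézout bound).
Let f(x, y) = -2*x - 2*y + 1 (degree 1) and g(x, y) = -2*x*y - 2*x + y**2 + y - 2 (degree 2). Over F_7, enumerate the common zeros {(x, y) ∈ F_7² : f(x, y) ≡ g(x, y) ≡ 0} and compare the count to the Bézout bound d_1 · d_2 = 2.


Common zeros: ∅; count = 0; Bézout bound = 2.

deg(f) = 1, deg(g) = 2, so Bézout bound = 2.
Scan x ∈ F_7. For each x, list the y ∈ F_7 with f(x, y) ≡ 0 and those with g(x, y) ≡ 0 (mod 7); the common zeros in that column are the intersection.
  x = 0: f ≡ 0 at y ∈ {4}; g ≡ 0 at y ∈ {1, 5}; common: ∅.
  x = 1: f ≡ 0 at y ∈ {3}; g ≡ 0 at y ∈ ∅; common: ∅.
  x = 2: f ≡ 0 at y ∈ {2}; g ≡ 0 at y ∈ ∅; common: ∅.
  x = 3: f ≡ 0 at y ∈ {1}; g ≡ 0 at y ∈ {2, 3}; common: ∅.
  x = 4: f ≡ 0 at y ∈ {0}; g ≡ 0 at y ∈ ∅; common: ∅.
  x = 5: f ≡ 0 at y ∈ {6}; g ≡ 0 at y ∈ ∅; common: ∅.
  x = 6: f ≡ 0 at y ∈ {5}; g ≡ 0 at y ∈ {0, 4}; common: ∅.
Collecting: common zeros = ∅, so the count is 0.
Comparison with the Bézout bound: 0 ≤ 2 = deg(f)·deg(g), as expected for curves with no common component (the affine F_7-count falls short of the bound because intersections may lie at infinity, over extension fields, or carry multiplicity).


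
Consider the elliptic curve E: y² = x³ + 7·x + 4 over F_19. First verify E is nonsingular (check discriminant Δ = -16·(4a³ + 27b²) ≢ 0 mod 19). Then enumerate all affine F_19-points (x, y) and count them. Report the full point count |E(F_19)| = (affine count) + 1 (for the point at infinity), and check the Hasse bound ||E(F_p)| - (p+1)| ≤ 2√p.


Affine points = {(0, 2), (0, 17), (2, 8), (2, 11), (4, 1), (4, 18), (7, 4), (7, 15), (9, 6), (9, 13), (11, 5), (11, 14), (12, 7), (12, 12), (15, 8), (15, 11), (17, 1), (17, 18)}; affine count = 18; |E(F_19)| = 19.

Discriminant check: Δ ∝ 4a³ + 27b² = 4·7³ + 27·4² = 4·343 + 27·16 ≡ 18 (mod 19). Nonzero ⇒ E is nonsingular.
For each x ∈ F_19, compute rhs = x³ + 7·x + 4 mod 19, then count y ∈ F_19 with y² ≡ rhs.
  x = 0: rhs = 4, matching y values: 2, 17 (2 points).
  x = 1: rhs = 12, matching y values: none (0 points).
  x = 2: rhs = 7, matching y values: 8, 11 (2 points).
  x = 3: rhs = 14, matching y values: none (0 points).
  x = 4: rhs = 1, matching y values: 1, 18 (2 points).
  x = 5: rhs = 12, matching y values: none (0 points).
  x = 6: rhs = 15, matching y values: none (0 points).
  x = 7: rhs = 16, matching y values: 4, 15 (2 points).
  x = 8: rhs = 2, matching y values: none (0 points).
  x = 9: rhs = 17, matching y values: 6, 13 (2 points).
  x = 10: rhs = 10, matching y values: none (0 points).
  x = 11: rhs = 6, matching y values: 5, 14 (2 points).
  x = 12: rhs = 11, matching y values: 7, 12 (2 points).
  x = 13: rhs = 12, matching y values: none (0 points).
  x = 14: rhs = 15, matching y values: none (0 points).
  x = 15: rhs = 7, matching y values: 8, 11 (2 points).
  x = 16: rhs = 13, matching y values: none (0 points).
  x = 17: rhs = 1, matching y values: 1, 18 (2 points).
  x = 18: rhs = 15, matching y values: none (0 points).
Total affine count: 18.
Full point count |E(F_19)| = 18 + 1 = 19.
Hasse bound: |19 − (19+1)| = |-1| = 1 ≤ 2√19 ≈ 8.7178 ✓.


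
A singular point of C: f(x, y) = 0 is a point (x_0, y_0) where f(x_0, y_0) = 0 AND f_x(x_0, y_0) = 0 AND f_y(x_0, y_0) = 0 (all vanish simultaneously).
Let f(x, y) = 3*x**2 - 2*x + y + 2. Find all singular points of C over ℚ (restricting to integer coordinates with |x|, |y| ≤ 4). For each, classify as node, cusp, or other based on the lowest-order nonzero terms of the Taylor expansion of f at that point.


No singular points in the scanned grid; C is smooth there.

Compute partial derivatives:
  f_x = 6*x - 2.
  f_y = 1.
f_y = 1 is a nonzero constant, so f_y never vanishes: no point (x, y) can satisfy f = f_x = f_y = 0. In particular no (x, y) ∈ {−4, ..., 4}² is singular; the curve is smooth.


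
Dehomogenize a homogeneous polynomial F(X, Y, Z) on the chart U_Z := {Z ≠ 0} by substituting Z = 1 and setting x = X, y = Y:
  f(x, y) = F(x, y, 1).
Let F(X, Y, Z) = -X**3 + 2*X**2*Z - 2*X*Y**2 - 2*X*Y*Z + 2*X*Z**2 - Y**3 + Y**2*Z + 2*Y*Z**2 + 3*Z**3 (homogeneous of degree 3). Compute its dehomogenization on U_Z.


f(x, y) = -x**3 + 2*x**2 - 2*x*y**2 - 2*x*y + 2*x - y**3 + y**2 + 2*y + 3

On U_Z we set Z = 1. Each monomial c·X^i·Y^j·Z^k in F becomes c·x^i·y^j·1^k = c·x^i·y^j.
Substituting Z = 1: F(X, Y, 1) = -x**3 + 2*x**2 - 2*x*y**2 - 2*x*y + 2*x - y**3 + y**2 + 2*y + 3.
Note: deg(f) ≤ deg(F) = 3; strict inequality happens when F is divisible by Z (lost terms).


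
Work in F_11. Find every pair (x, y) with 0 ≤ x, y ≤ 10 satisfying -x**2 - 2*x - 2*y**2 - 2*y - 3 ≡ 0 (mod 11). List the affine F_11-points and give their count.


Affine F_11-points: {(1, 5), (2, 0), (2, 10), (3, 1), (3, 9), (6, 1), (6, 9), (7, 0), (7, 10), (8, 5)}; count = 10.

For each of the 121 pairs (x, y) ∈ F_11², evaluate f(x, y) mod 11. Record the zeros.
  x = 0: [0↦8, 1↦4, 2↦7, 3↦6, 4↦1, 5↦3, 6↦1, 7↦6, 8↦7, 9↦4, 10↦8]  zeros at y ∈ ∅
  x = 1: [0↦5, 1↦1, 2↦4, 3↦3, 4↦9, 5↦0, 6↦9, 7↦3, 8↦4, 9↦1, 10↦5]  zeros at y ∈ {5}
  x = 2: [0↦0, 1↦7, 2↦10, 3↦9, 4↦4, 5↦6, 6↦4, 7↦9, 8↦10, 9↦7, 10↦0]  zeros at y ∈ {0, 10}
  x = 3: [0↦4, 1↦0, 2↦3, 3↦2, 4↦8, 5↦10, 6↦8, 7↦2, 8↦3, 9↦0, 10↦4]  zeros at y ∈ {1, 9}
  x = 4: [0↦6, 1↦2, 2↦5, 3↦4, 4↦10, 5↦1, 6↦10, 7↦4, 8↦5, 9↦2, 10↦6]  zeros at y ∈ ∅
  x = 5: [0↦6, 1↦2, 2↦5, 3↦4, 4↦10, 5↦1, 6↦10, 7↦4, 8↦5, 9↦2, 10↦6]  zeros at y ∈ ∅
  x = 6: [0↦4, 1↦0, 2↦3, 3↦2, 4↦8, 5↦10, 6↦8, 7↦2, 8↦3, 9↦0, 10↦4]  zeros at y ∈ {1, 9}
  x = 7: [0↦0, 1↦7, 2↦10, 3↦9, 4↦4, 5↦6, 6↦4, 7↦9, 8↦10, 9↦7, 10↦0]  zeros at y ∈ {0, 10}
  x = 8: [0↦5, 1↦1, 2↦4, 3↦3, 4↦9, 5↦0, 6↦9, 7↦3, 8↦4, 9↦1, 10↦5]  zeros at y ∈ {5}
  x = 9: [0↦8, 1↦4, 2↦7, 3↦6, 4↦1, 5↦3, 6↦1, 7↦6, 8↦7, 9↦4, 10↦8]  zeros at y ∈ ∅
  x = 10: [0↦9, 1↦5, 2↦8, 3↦7, 4↦2, 5↦4, 6↦2, 7↦7, 8↦8, 9↦5, 10↦9]  zeros at y ∈ ∅
Collecting zeros: affine points = {(1, 5), (2, 0), (2, 10), (3, 1), (3, 9), (6, 1), (6, 9), (7, 0), (7, 10), (8, 5)}.
Total count |C(F_11)_aff| = 10.


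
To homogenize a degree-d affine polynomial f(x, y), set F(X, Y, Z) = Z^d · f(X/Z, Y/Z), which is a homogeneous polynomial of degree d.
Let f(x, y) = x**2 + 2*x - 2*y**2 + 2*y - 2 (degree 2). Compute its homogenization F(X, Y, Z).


F(X, Y, Z) = X**2 + 2*X*Z - 2*Y**2 + 2*Y*Z - 2*Z**2

deg(f) = 2.
Substitute x = X/Z, y = Y/Z into f, then multiply by Z^2.
  monomial 1·x^2·y^0 ↦ 1·X^2·Y^0·Z^0.
  monomial 2·x^1·y^0 ↦ 2·X^1·Y^0·Z^1.
  monomial -2·x^0·y^2 ↦ -2·X^0·Y^2·Z^0.
  monomial 2·x^0·y^1 ↦ 2·X^0·Y^1·Z^1.
  monomial -2·x^0·y^0 ↦ -2·X^0·Y^0·Z^2.
Collecting: F(X, Y, Z) = X**2 + 2*X*Z - 2*Y**2 + 2*Y*Z - 2*Z**2.


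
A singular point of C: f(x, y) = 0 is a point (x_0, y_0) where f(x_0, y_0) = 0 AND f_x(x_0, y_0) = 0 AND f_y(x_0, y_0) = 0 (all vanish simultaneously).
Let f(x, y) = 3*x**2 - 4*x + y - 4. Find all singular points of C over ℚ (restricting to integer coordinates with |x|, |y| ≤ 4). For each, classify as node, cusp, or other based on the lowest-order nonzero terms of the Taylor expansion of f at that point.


No singular points in the scanned grid; C is smooth there.

Compute partial derivatives:
  f_x = 6*x - 4.
  f_y = 1.
f_y = 1 is a nonzero constant, so f_y never vanishes: no point (x, y) can satisfy f = f_x = f_y = 0. In particular no (x, y) ∈ {−4, ..., 4}² is singular; the curve is smooth.


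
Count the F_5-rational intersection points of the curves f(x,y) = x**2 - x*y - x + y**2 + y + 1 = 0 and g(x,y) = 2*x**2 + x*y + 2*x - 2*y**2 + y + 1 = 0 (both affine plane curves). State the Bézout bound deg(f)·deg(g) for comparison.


Common zeros: ∅; count = 0; Bézout bound = 4.

deg(f) = 2, deg(g) = 2, so Bézout bound = 4.
Scan x ∈ F_5. For each x, list the y ∈ F_5 with f(x, y) ≡ 0 and those with g(x, y) ≡ 0 (mod 5); the common zeros in that column are the intersection.
  x = 0: f ≡ 0 at y ∈ ∅; g ≡ 0 at y ∈ {1, 2}; common: ∅.
  x = 1: f ≡ 0 at y ∈ {2, 3}; g ≡ 0 at y ∈ {0, 1}; common: ∅.
  x = 2: f ≡ 0 at y ∈ {2, 4}; g ≡ 0 at y ∈ ∅; common: ∅.
  x = 3: f ≡ 0 at y ∈ {3, 4}; g ≡ 0 at y ∈ {0, 2}; common: ∅.
  x = 4: f ≡ 0 at y ∈ ∅; g ≡ 0 at y ∈ ∅; common: ∅.
Collecting: common zeros = ∅, so the count is 0.
Comparison with the Bézout bound: 0 ≤ 4 = deg(f)·deg(g), as expected for curves with no common component (the affine F_5-count falls short of the bound because intersections may lie at infinity, over extension fields, or carry multiplicity).


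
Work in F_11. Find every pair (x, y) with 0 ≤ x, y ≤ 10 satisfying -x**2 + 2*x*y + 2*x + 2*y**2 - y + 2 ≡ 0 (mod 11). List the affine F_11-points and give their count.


Affine F_11-points: {(2, 7), (2, 8), (3, 7), (4, 3), (4, 10), (5, 4), (5, 8), (6, 0), (7, 0), (7, 10)}; count = 10.

For each of the 121 pairs (x, y) ∈ F_11², evaluate f(x, y) mod 11. Record the zeros.
  x = 0: [0↦2, 1↦3, 2↦8, 3↦6, 4↦8, 5↦3, 6↦2, 7↦5, 8↦1, 9↦1, 10↦5]  zeros at y ∈ ∅
  x = 1: [0↦3, 1↦6, 2↦2, 3↦2, 4↦6, 5↦3, 6↦4, 7↦9, 8↦7, 9↦9, 10↦4]  zeros at y ∈ ∅
  x = 2: [0↦2, 1↦7, 2↦5, 3↦7, 4↦2, 5↦1, 6↦4, 7↦0, 8↦0, 9↦4, 10↦1]  zeros at y ∈ {7, 8}
  x = 3: [0↦10, 1↦6, 2↦6, 3↦10, 4↦7, 5↦8, 6↦2, 7↦0, 8↦2, 9↦8, 10↦7]  zeros at y ∈ {7}
  x = 4: [0↦5, 1↦3, 2↦5, 3↦0, 4↦10, 5↦2, 6↦9, 7↦9, 8↦2, 9↦10, 10↦0]  zeros at y ∈ {3, 10}
  x = 5: [0↦9, 1↦9, 2↦2, 3↦10, 4↦0, 5↦5, 6↦3, 7↦5, 8↦0, 9↦10, 10↦2]  zeros at y ∈ {4, 8}
  x = 6: [0↦0, 1↦2, 2↦8, 3↦7, 4↦10, 5↦6, 6↦6, 7↦10, 8↦7, 9↦8, 10↦2]  zeros at y ∈ {0}
  x = 7: [0↦0, 1↦4, 2↦1, 3↦2, 4↦7, 5↦5, 6↦7, 7↦2, 8↦1, 9↦4, 10↦0]  zeros at y ∈ {0, 10}
  x = 8: [0↦9, 1↦4, 2↦3, 3↦6, 4↦2, 5↦2, 6↦6, 7↦3, 8↦4, 9↦9, 10↦7]  zeros at y ∈ ∅
  x = 9: [0↦5, 1↦2, 2↦3, 3↦8, 4↦6, 5↦8, 6↦3, 7↦2, 8↦5, 9↦1, 10↦1]  zeros at y ∈ ∅
  x = 10: [0↦10, 1↦9, 2↦1, 3↦8, 4↦8, 5↦1, 6↦9, 7↦10, 8↦4, 9↦2, 10↦4]  zeros at y ∈ ∅
Collecting zeros: affine points = {(2, 7), (2, 8), (3, 7), (4, 3), (4, 10), (5, 4), (5, 8), (6, 0), (7, 0), (7, 10)}.
Total count |C(F_11)_aff| = 10.


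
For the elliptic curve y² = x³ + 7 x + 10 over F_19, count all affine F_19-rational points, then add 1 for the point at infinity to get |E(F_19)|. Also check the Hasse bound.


Affine points = {(3, 1), (3, 18), (4, 8), (4, 11), (9, 2), (9, 17), (10, 4), (10, 15), (12, 6), (12, 13), (16, 0), (17, 8), (17, 11)}; affine count = 13; |E(F_19)| = 14.

Discriminant check: Δ ∝ 4a³ + 27b² = 4·7³ + 27·10² = 4·343 + 27·100 ≡ 6 (mod 19). Nonzero ⇒ E is nonsingular.
For each x ∈ F_19, compute rhs = x³ + 7·x + 10 mod 19, then count y ∈ F_19 with y² ≡ rhs.
  x = 0: rhs = 10, matching y values: none (0 points).
  x = 1: rhs = 18, matching y values: none (0 points).
  x = 2: rhs = 13, matching y values: none (0 points).
  x = 3: rhs = 1, matching y values: 1, 18 (2 points).
  x = 4: rhs = 7, matching y values: 8, 11 (2 points).
  x = 5: rhs = 18, matching y values: none (0 points).
  x = 6: rhs = 2, matching y values: none (0 points).
  x = 7: rhs = 3, matching y values: none (0 points).
  x = 8: rhs = 8, matching y values: none (0 points).
  x = 9: rhs = 4, matching y values: 2, 17 (2 points).
  x = 10: rhs = 16, matching y values: 4, 15 (2 points).
  x = 11: rhs = 12, matching y values: none (0 points).
  x = 12: rhs = 17, matching y values: 6, 13 (2 points).
  x = 13: rhs = 18, matching y values: none (0 points).
  x = 14: rhs = 2, matching y values: none (0 points).
  x = 15: rhs = 13, matching y values: none (0 points).
  x = 16: rhs = 0, matching y values: 0 (1 points).
  x = 17: rhs = 7, matching y values: 8, 11 (2 points).
  x = 18: rhs = 2, matching y values: none (0 points).
Total affine count: 13.
Full point count |E(F_19)| = 13 + 1 = 14.
Hasse bound: |14 − (19+1)| = |-6| = 6 ≤ 2√19 ≈ 8.7178 ✓.


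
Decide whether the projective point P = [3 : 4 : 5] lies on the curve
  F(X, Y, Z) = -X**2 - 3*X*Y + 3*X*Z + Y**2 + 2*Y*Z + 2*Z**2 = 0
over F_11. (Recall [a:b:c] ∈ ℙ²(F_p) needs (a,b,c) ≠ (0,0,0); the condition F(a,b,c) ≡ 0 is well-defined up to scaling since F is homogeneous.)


F(3,4,5) ≡ 7 (mod 11); P is NOT on the curve.

Evaluate F(3, 4, 5) term-by-term (mod 11).
  -X**2 ↦ -1·9·1·1 = -9
  -3*X*Y ↦ -3·3·4·1 = -36
  3*X*Z ↦ 3·3·1·5 = 45
  Y**2 ↦ 1·1·16·1 = 16
  2*Y*Z ↦ 2·1·4·5 = 40
  2*Z**2 ↦ 2·1·1·25 = 50
Sum: F(3, 4, 5) = (-9) + (-36) + (45) + (16) + (40) + (50) = 106.
Reducing mod 11: 106 ≡ 7 (mod 11).
Since F(a, b, c) ≡ 7 ≠ 0 (mod 11), P does NOT lie on the curve.


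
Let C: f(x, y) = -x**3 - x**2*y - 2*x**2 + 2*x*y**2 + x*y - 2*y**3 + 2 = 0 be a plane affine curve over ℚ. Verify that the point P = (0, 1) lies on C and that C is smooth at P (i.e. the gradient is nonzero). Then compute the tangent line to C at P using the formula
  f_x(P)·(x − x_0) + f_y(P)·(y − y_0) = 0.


Tangent line at P: 3*x - 6*y + 6 = 0.

Step 1: f(0, 1) = 0, so P lies on C.
Step 2: partial derivatives
  f_x(x, y) = -3*x**2 - 2*x*y - 4*x + 2*y**2 + y, f_y(x, y) = -x**2 + 4*x*y + x - 6*y**2.
  f_x(P) = 3, f_y(P) = -6 (gradient nonzero, so P is smooth).
Step 3: tangent line at P: 3·(x − 0) + -6·(y − 1) = 0.
Expanding: 3*x - 6*y + 6 = 0.


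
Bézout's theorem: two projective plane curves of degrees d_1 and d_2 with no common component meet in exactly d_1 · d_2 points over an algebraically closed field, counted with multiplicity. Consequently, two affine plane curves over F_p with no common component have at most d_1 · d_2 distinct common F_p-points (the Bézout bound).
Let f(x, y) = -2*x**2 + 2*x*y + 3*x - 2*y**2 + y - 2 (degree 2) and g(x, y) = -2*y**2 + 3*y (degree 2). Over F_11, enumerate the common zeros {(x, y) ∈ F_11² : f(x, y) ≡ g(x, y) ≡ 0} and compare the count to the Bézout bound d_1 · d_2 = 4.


Common zeros: {(3, 0), (4, 0)}; count = 2; Bézout bound = 4.

deg(f) = 2, deg(g) = 2, so Bézout bound = 4.
Scan x ∈ F_11. For each x, list the y ∈ F_11 with f(x, y) ≡ 0 and those with g(x, y) ≡ 0 (mod 11); the common zeros in that column are the intersection.
  x = 0: f ≡ 0 at y ∈ ∅; g ≡ 0 at y ∈ {0, 7}; common: ∅.
  x = 1: f ≡ 0 at y ∈ {1, 6}; g ≡ 0 at y ∈ {0, 7}; common: ∅.
  x = 2: f ≡ 0 at y ∈ {9, 10}; g ≡ 0 at y ∈ {0, 7}; common: ∅.
  x = 3: f ≡ 0 at y ∈ {0, 9}; g ≡ 0 at y ∈ {0, 7}; common: {0}.
  x = 4: f ≡ 0 at y ∈ {0, 10}; g ≡ 0 at y ∈ {0, 7}; common: {0}.
  x = 5: f ≡ 0 at y ∈ {3, 8}; g ≡ 0 at y ∈ {0, 7}; common: ∅.
  x = 6: f ≡ 0 at y ∈ ∅; g ≡ 0 at y ∈ {0, 7}; common: ∅.
  x = 7: f ≡ 0 at y ∈ {1}; g ≡ 0 at y ∈ {0, 7}; common: ∅.
  x = 8: f ≡ 0 at y ∈ ∅; g ≡ 0 at y ∈ {0, 7}; common: ∅.
  x = 9: f ≡ 0 at y ∈ ∅; g ≡ 0 at y ∈ {0, 7}; common: ∅.
  x = 10: f ≡ 0 at y ∈ {8}; g ≡ 0 at y ∈ {0, 7}; common: ∅.
Collecting: common zeros = {(3, 0), (4, 0)}, so the count is 2.
Comparison with the Bézout bound: 2 ≤ 4 = deg(f)·deg(g), as expected for curves with no common component (the affine F_11-count falls short of the bound because intersections may lie at infinity, over extension fields, or carry multiplicity).


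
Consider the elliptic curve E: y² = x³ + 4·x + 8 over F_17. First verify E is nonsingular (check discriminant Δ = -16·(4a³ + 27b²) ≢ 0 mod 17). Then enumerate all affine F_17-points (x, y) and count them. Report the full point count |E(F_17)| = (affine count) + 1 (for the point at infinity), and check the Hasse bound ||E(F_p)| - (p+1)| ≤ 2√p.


Affine points = {(0, 5), (0, 12), (1, 8), (1, 9), (3, 8), (3, 9), (5, 0), (8, 5), (8, 12), (9, 5), (9, 12), (12, 4), (12, 13), (13, 8), (13, 9), (15, 3), (15, 14)}; affine count = 17; |E(F_17)| = 18.

Discriminant check: Δ ∝ 4a³ + 27b² = 4·4³ + 27·8² = 4·64 + 27·64 ≡ 12 (mod 17). Nonzero ⇒ E is nonsingular.
For each x ∈ F_17, compute rhs = x³ + 4·x + 8 mod 17, then count y ∈ F_17 with y² ≡ rhs.
  x = 0: rhs = 8, matching y values: 5, 12 (2 points).
  x = 1: rhs = 13, matching y values: 8, 9 (2 points).
  x = 2: rhs = 7, matching y values: none (0 points).
  x = 3: rhs = 13, matching y values: 8, 9 (2 points).
  x = 4: rhs = 3, matching y values: none (0 points).
  x = 5: rhs = 0, matching y values: 0 (1 points).
  x = 6: rhs = 10, matching y values: none (0 points).
  x = 7: rhs = 5, matching y values: none (0 points).
  x = 8: rhs = 8, matching y values: 5, 12 (2 points).
  x = 9: rhs = 8, matching y values: 5, 12 (2 points).
  x = 10: rhs = 11, matching y values: none (0 points).
  x = 11: rhs = 6, matching y values: none (0 points).
  x = 12: rhs = 16, matching y values: 4, 13 (2 points).
  x = 13: rhs = 13, matching y values: 8, 9 (2 points).
  x = 14: rhs = 3, matching y values: none (0 points).
  x = 15: rhs = 9, matching y values: 3, 14 (2 points).
  x = 16: rhs = 3, matching y values: none (0 points).
Total affine count: 17.
Full point count |E(F_17)| = 17 + 1 = 18.
Hasse bound: |18 − (17+1)| = |0| = 0 ≤ 2√17 ≈ 8.2462 ✓.


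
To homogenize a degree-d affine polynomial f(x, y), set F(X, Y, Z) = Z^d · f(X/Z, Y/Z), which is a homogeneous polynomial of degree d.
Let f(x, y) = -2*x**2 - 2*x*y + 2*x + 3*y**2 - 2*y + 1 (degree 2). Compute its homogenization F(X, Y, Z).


F(X, Y, Z) = -2*X**2 - 2*X*Y + 2*X*Z + 3*Y**2 - 2*Y*Z + Z**2

deg(f) = 2.
Substitute x = X/Z, y = Y/Z into f, then multiply by Z^2.
  monomial -2·x^2·y^0 ↦ -2·X^2·Y^0·Z^0.
  monomial -2·x^1·y^1 ↦ -2·X^1·Y^1·Z^0.
  monomial 2·x^1·y^0 ↦ 2·X^1·Y^0·Z^1.
  monomial 3·x^0·y^2 ↦ 3·X^0·Y^2·Z^0.
  monomial -2·x^0·y^1 ↦ -2·X^0·Y^1·Z^1.
  monomial 1·x^0·y^0 ↦ 1·X^0·Y^0·Z^2.
Collecting: F(X, Y, Z) = -2*X**2 - 2*X*Y + 2*X*Z + 3*Y**2 - 2*Y*Z + Z**2.


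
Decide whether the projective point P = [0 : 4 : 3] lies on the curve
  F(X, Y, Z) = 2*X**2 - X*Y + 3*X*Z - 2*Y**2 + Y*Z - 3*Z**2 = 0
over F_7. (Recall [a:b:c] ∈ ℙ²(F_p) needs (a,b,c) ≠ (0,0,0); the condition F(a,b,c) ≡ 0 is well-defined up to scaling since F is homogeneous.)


F(0,4,3) ≡ 2 (mod 7); P is NOT on the curve.

Evaluate F(0, 4, 3) term-by-term (mod 7).
  2*X**2 ↦ 2·0·1·1 = 0
  -X*Y ↦ -1·0·4·1 = 0
  3*X*Z ↦ 3·0·1·3 = 0
  -2*Y**2 ↦ -2·1·16·1 = -32
  Y*Z ↦ 1·1·4·3 = 12
  -3*Z**2 ↦ -3·1·1·9 = -27
Sum: F(0, 4, 3) = (0) + (0) + (0) + (-32) + (12) + (-27) = -47.
Reducing mod 7: -47 ≡ 2 (mod 7).
Since F(a, b, c) ≡ 2 ≠ 0 (mod 7), P does NOT lie on the curve.


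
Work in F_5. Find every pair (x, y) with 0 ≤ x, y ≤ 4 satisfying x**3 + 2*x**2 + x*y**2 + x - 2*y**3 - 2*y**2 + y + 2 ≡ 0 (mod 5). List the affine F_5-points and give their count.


Affine F_5-points: {(0, 2), (2, 0), (3, 0), (3, 1), (3, 2), (4, 4)}; count = 6.

For each of the 25 pairs (x, y) ∈ F_5², evaluate f(x, y) mod 5. Record the zeros.
  x = 0: [0↦2, 1↦4, 2↦0, 3↦3, 4↦1]  zeros at y ∈ {2}
  x = 1: [0↦1, 1↦4, 2↦3, 3↦1, 4↦1]  zeros at y ∈ ∅
  x = 2: [0↦0, 1↦4, 2↦1, 3↦4, 4↦1]  zeros at y ∈ {0}
  x = 3: [0↦0, 1↦0, 2↦0, 3↦3, 4↦2]  zeros at y ∈ {0, 1, 2}
  x = 4: [0↦2, 1↦3, 2↦1, 3↦4, 4↦0]  zeros at y ∈ {4}
Collecting zeros: affine points = {(0, 2), (2, 0), (3, 0), (3, 1), (3, 2), (4, 4)}.
Total count |C(F_5)_aff| = 6.


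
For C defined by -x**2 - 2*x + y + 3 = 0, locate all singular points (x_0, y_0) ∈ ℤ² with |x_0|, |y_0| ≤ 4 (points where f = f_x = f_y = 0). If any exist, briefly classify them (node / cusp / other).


No singular points in the scanned grid; C is smooth there.

Compute partial derivatives:
  f_x = -2*x - 2.
  f_y = 1.
f_y = 1 is a nonzero constant, so f_y never vanishes: no point (x, y) can satisfy f = f_x = f_y = 0. In particular no (x, y) ∈ {−4, ..., 4}² is singular; the curve is smooth.


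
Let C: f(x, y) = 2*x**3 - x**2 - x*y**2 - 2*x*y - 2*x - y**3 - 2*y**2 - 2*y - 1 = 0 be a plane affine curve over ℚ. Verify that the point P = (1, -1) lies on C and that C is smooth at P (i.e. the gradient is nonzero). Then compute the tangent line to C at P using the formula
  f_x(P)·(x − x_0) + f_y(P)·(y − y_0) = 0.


Tangent line at P: 3*x - y - 4 = 0.

Step 1: f(1, -1) = 0, so P lies on C.
Step 2: partial derivatives
  f_x(x, y) = 6*x**2 - 2*x - y**2 - 2*y - 2, f_y(x, y) = -2*x*y - 2*x - 3*y**2 - 4*y - 2.
  f_x(P) = 3, f_y(P) = -1 (gradient nonzero, so P is smooth).
Step 3: tangent line at P: 3·(x − 1) + -1·(y − -1) = 0.
Expanding: 3*x - y - 4 = 0.


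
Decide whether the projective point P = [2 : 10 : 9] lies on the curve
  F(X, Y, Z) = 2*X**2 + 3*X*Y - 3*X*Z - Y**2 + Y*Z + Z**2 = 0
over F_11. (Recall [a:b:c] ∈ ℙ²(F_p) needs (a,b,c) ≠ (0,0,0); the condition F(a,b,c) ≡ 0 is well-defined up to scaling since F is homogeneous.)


F(2,10,9) ≡ 8 (mod 11); P is NOT on the curve.

Evaluate F(2, 10, 9) term-by-term (mod 11).
  2*X**2 ↦ 2·4·1·1 = 8
  3*X*Y ↦ 3·2·10·1 = 60
  -3*X*Z ↦ -3·2·1·9 = -54
  -Y**2 ↦ -1·1·100·1 = -100
  Y*Z ↦ 1·1·10·9 = 90
  Z**2 ↦ 1·1·1·81 = 81
Sum: F(2, 10, 9) = (8) + (60) + (-54) + (-100) + (90) + (81) = 85.
Reducing mod 11: 85 ≡ 8 (mod 11).
Since F(a, b, c) ≡ 8 ≠ 0 (mod 11), P does NOT lie on the curve.


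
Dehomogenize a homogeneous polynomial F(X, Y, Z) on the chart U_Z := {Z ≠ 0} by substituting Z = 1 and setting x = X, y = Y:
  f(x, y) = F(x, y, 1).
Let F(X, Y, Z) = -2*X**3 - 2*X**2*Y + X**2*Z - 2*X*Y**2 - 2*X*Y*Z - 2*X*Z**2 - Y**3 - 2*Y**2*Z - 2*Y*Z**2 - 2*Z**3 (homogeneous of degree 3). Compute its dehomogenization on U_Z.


f(x, y) = -2*x**3 - 2*x**2*y + x**2 - 2*x*y**2 - 2*x*y - 2*x - y**3 - 2*y**2 - 2*y - 2

On U_Z we set Z = 1. Each monomial c·X^i·Y^j·Z^k in F becomes c·x^i·y^j·1^k = c·x^i·y^j.
Substituting Z = 1: F(X, Y, 1) = -2*x**3 - 2*x**2*y + x**2 - 2*x*y**2 - 2*x*y - 2*x - y**3 - 2*y**2 - 2*y - 2.
Note: deg(f) ≤ deg(F) = 3; strict inequality happens when F is divisible by Z (lost terms).


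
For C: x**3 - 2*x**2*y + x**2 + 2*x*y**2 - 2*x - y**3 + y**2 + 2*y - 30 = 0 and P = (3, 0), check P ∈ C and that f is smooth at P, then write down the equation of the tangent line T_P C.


Tangent line at P: 31*x - 16*y - 93 = 0.

Step 1: f(3, 0) = 0, so P lies on C.
Step 2: partial derivatives
  f_x(x, y) = 3*x**2 - 4*x*y + 2*x + 2*y**2 - 2, f_y(x, y) = -2*x**2 + 4*x*y - 3*y**2 + 2*y + 2.
  f_x(P) = 31, f_y(P) = -16 (gradient nonzero, so P is smooth).
Step 3: tangent line at P: 31·(x − 3) + -16·(y − 0) = 0.
Expanding: 31*x - 16*y - 93 = 0.


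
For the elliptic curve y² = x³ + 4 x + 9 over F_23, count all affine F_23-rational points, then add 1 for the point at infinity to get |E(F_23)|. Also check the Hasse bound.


Affine points = {(0, 3), (0, 20), (2, 5), (2, 18), (3, 5), (3, 18), (5, 4), (5, 19), (7, 9), (7, 14), (8, 1), (8, 22), (11, 2), (11, 21), (13, 2), (13, 21), (14, 7), (14, 16), (16, 11), (16, 12), (18, 5), (18, 18), (20, 4), (20, 19), (21, 4), (21, 19), (22, 2), (22, 21)}; affine count = 28; |E(F_23)| = 29.

Discriminant check: Δ ∝ 4a³ + 27b² = 4·4³ + 27·9² = 4·64 + 27·81 ≡ 5 (mod 23). Nonzero ⇒ E is nonsingular.
For each x ∈ F_23, compute rhs = x³ + 4·x + 9 mod 23, then count y ∈ F_23 with y² ≡ rhs.
  x = 0: rhs = 9, matching y values: 3, 20 (2 points).
  x = 1: rhs = 14, matching y values: none (0 points).
  x = 2: rhs = 2, matching y values: 5, 18 (2 points).
  x = 3: rhs = 2, matching y values: 5, 18 (2 points).
  x = 4: rhs = 20, matching y values: none (0 points).
  x = 5: rhs = 16, matching y values: 4, 19 (2 points).
  x = 6: rhs = 19, matching y values: none (0 points).
  x = 7: rhs = 12, matching y values: 9, 14 (2 points).
  x = 8: rhs = 1, matching y values: 1, 22 (2 points).
  x = 9: rhs = 15, matching y values: none (0 points).
  x = 10: rhs = 14, matching y values: none (0 points).
  x = 11: rhs = 4, matching y values: 2, 21 (2 points).
  x = 12: rhs = 14, matching y values: none (0 points).
  x = 13: rhs = 4, matching y values: 2, 21 (2 points).
  x = 14: rhs = 3, matching y values: 7, 16 (2 points).
  x = 15: rhs = 17, matching y values: none (0 points).
  x = 16: rhs = 6, matching y values: 11, 12 (2 points).
  x = 17: rhs = 22, matching y values: none (0 points).
  x = 18: rhs = 2, matching y values: 5, 18 (2 points).
  x = 19: rhs = 21, matching y values: none (0 points).
  x = 20: rhs = 16, matching y values: 4, 19 (2 points).
  x = 21: rhs = 16, matching y values: 4, 19 (2 points).
  x = 22: rhs = 4, matching y values: 2, 21 (2 points).
Total affine count: 28.
Full point count |E(F_23)| = 28 + 1 = 29.
Hasse bound: |29 − (23+1)| = |5| = 5 ≤ 2√23 ≈ 9.5917 ✓.


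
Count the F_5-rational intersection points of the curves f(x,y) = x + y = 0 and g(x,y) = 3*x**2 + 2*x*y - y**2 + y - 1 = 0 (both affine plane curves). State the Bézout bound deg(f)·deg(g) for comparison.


Common zeros: {(4, 1)}; count = 1; Bézout bound = 2.

deg(f) = 1, deg(g) = 2, so Bézout bound = 2.
Scan x ∈ F_5. For each x, list the y ∈ F_5 with f(x, y) ≡ 0 and those with g(x, y) ≡ 0 (mod 5); the common zeros in that column are the intersection.
  x = 0: f ≡ 0 at y ∈ {0}; g ≡ 0 at y ∈ ∅; common: ∅.
  x = 1: f ≡ 0 at y ∈ {4}; g ≡ 0 at y ∈ ∅; common: ∅.
  x = 2: f ≡ 0 at y ∈ {3}; g ≡ 0 at y ∈ {1, 4}; common: ∅.
  x = 3: f ≡ 0 at y ∈ {2}; g ≡ 0 at y ∈ ∅; common: ∅.
  x = 4: f ≡ 0 at y ∈ {1}; g ≡ 0 at y ∈ {1, 3}; common: {1}.
Collecting: common zeros = {(4, 1)}, so the count is 1.
Comparison with the Bézout bound: 1 ≤ 2 = deg(f)·deg(g), as expected for curves with no common component (the affine F_5-count falls short of the bound because intersections may lie at infinity, over extension fields, or carry multiplicity).


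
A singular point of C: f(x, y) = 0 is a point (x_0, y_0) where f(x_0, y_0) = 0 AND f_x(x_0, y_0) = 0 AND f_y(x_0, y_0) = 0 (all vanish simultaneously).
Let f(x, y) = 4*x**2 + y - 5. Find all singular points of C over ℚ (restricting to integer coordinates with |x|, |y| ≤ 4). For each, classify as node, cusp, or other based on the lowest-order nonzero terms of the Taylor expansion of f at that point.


No singular points in the scanned grid; C is smooth there.

Compute partial derivatives:
  f_x = 8*x.
  f_y = 1.
f_y = 1 is a nonzero constant, so f_y never vanishes: no point (x, y) can satisfy f = f_x = f_y = 0. In particular no (x, y) ∈ {−4, ..., 4}² is singular; the curve is smooth.


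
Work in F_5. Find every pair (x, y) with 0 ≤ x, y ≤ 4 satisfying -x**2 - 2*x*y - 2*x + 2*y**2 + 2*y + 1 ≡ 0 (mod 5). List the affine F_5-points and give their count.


Affine F_5-points: {(0, 1), (0, 3), (1, 1), (1, 4), (2, 3), (4, 4)}; count = 6.

For each of the 25 pairs (x, y) ∈ F_5², evaluate f(x, y) mod 5. Record the zeros.
  x = 0: [0↦1, 1↦0, 2↦3, 3↦0, 4↦1]  zeros at y ∈ {1, 3}
  x = 1: [0↦3, 1↦0, 2↦1, 3↦1, 4↦0]  zeros at y ∈ {1, 4}
  x = 2: [0↦3, 1↦3, 2↦2, 3↦0, 4↦2]  zeros at y ∈ {3}
  x = 3: [0↦1, 1↦4, 2↦1, 3↦2, 4↦2]  zeros at y ∈ ∅
  x = 4: [0↦2, 1↦3, 2↦3, 3↦2, 4↦0]  zeros at y ∈ {4}
Collecting zeros: affine points = {(0, 1), (0, 3), (1, 1), (1, 4), (2, 3), (4, 4)}.
Total count |C(F_5)_aff| = 6.


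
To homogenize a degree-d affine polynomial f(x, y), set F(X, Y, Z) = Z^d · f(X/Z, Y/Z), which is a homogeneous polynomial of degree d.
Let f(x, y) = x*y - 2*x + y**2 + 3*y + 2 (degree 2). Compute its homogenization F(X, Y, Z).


F(X, Y, Z) = X*Y - 2*X*Z + Y**2 + 3*Y*Z + 2*Z**2

deg(f) = 2.
Substitute x = X/Z, y = Y/Z into f, then multiply by Z^2.
  monomial 1·x^1·y^1 ↦ 1·X^1·Y^1·Z^0.
  monomial -2·x^1·y^0 ↦ -2·X^1·Y^0·Z^1.
  monomial 1·x^0·y^2 ↦ 1·X^0·Y^2·Z^0.
  monomial 3·x^0·y^1 ↦ 3·X^0·Y^1·Z^1.
  monomial 2·x^0·y^0 ↦ 2·X^0·Y^0·Z^2.
Collecting: F(X, Y, Z) = X*Y - 2*X*Z + Y**2 + 3*Y*Z + 2*Z**2.


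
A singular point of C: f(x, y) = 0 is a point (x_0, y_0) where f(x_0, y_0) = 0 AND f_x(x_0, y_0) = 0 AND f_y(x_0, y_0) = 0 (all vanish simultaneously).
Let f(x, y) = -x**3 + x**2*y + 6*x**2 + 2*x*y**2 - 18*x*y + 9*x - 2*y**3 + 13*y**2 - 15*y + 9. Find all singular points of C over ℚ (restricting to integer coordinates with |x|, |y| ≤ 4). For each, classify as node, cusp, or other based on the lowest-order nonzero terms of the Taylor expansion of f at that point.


Singular points: {(3, 3)}; classification: cusp.

Compute partial derivatives:
  f_x = -3*x**2 + 2*x*y + 12*x + 2*y**2 - 18*y + 9.
  f_y = x**2 + 4*x*y - 18*x - 6*y**2 + 26*y - 15.
Scan x_0 ∈ {−4, ..., 4}. For each x_0, f_y(x_0, y) is a polynomial in y; find its integer roots y ∈ {−4, ..., 4}, then test f_x and f at those candidates.
  x = -4: f_y(-4, y) = -6*y**2 + 10*y + 73; no integer root y with |y| ≤ 4.
  x = -3: f_y(-3, y) = -6*y**2 + 14*y + 48; no integer root y with |y| ≤ 4.
  x = -2: f_y(-2, y) = -6*y**2 + 18*y + 25; no integer root y with |y| ≤ 4.
  x = -1: f_y(-1, y) = -6*y**2 + 22*y + 4; no integer root y with |y| ≤ 4.
  x = 0: f_y(0, y) = -6*y**2 + 26*y - 15; no integer root y with |y| ≤ 4.
  x = 1: f_y(1, y) = -6*y**2 + 30*y - 32; no integer root y with |y| ≤ 4.
  x = 2: f_y(2, y) = -6*y**2 + 34*y - 47; no integer root y with |y| ≤ 4.
  x = 3: f_y(3, y) = -6*y**2 + 38*y - 60; vanishes at y ∈ {3}. (3, 3): f_x = 0, f = 0 — SINGULAR.
  x = 4: f_y(4, y) = -6*y**2 + 42*y - 71; no integer root y with |y| ≤ 4.
Only singular point on the grid: (3, 3).
Classify: substitute x = 3 + u, y = 3 + v and expand: f = -u**3 + u**2*v + 2*u*v**2 - 2*v**3 + v**2.
No constant or linear terms (consistent with a singular point). Quadratic part: v**2. Cubic part: -u**3 + u**2*v + 2*u*v**2 - 2*v**3.
The quadratic part v**2 is a perfect square, so there is a single (double) tangent line v = 0, i.e. y = 3. Restricting the cubic part to that line (v = 0) leaves -u**3 ≠ 0, so f is not divisible by v and the branch is v² ≈ u**3 to lowest order — this is a cusp.
Classification: cusp.


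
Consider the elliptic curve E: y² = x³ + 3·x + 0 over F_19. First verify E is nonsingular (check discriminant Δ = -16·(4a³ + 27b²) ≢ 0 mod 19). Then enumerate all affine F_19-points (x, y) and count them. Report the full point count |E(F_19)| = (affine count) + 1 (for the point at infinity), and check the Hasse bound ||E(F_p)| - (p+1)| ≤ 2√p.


Affine points = {(0, 0), (1, 2), (1, 17), (3, 6), (3, 13), (4, 0), (5, 8), (5, 11), (6, 5), (6, 14), (8, 2), (8, 17), (10, 2), (10, 17), (12, 4), (12, 15), (15, 0), (17, 9), (17, 10)}; affine count = 19; |E(F_19)| = 20.

Discriminant check: Δ ∝ 4a³ + 27b² = 4·3³ + 27·0² = 4·27 + 27·0 ≡ 13 (mod 19). Nonzero ⇒ E is nonsingular.
For each x ∈ F_19, compute rhs = x³ + 3·x + 0 mod 19, then count y ∈ F_19 with y² ≡ rhs.
  x = 0: rhs = 0, matching y values: 0 (1 points).
  x = 1: rhs = 4, matching y values: 2, 17 (2 points).
  x = 2: rhs = 14, matching y values: none (0 points).
  x = 3: rhs = 17, matching y values: 6, 13 (2 points).
  x = 4: rhs = 0, matching y values: 0 (1 points).
  x = 5: rhs = 7, matching y values: 8, 11 (2 points).
  x = 6: rhs = 6, matching y values: 5, 14 (2 points).
  x = 7: rhs = 3, matching y values: none (0 points).
  x = 8: rhs = 4, matching y values: 2, 17 (2 points).
  x = 9: rhs = 15, matching y values: none (0 points).
  x = 10: rhs = 4, matching y values: 2, 17 (2 points).
  x = 11: rhs = 15, matching y values: none (0 points).
  x = 12: rhs = 16, matching y values: 4, 15 (2 points).
  x = 13: rhs = 13, matching y values: none (0 points).
  x = 14: rhs = 12, matching y values: none (0 points).
  x = 15: rhs = 0, matching y values: 0 (1 points).
  x = 16: rhs = 2, matching y values: none (0 points).
  x = 17: rhs = 5, matching y values: 9, 10 (2 points).
  x = 18: rhs = 15, matching y values: none (0 points).
Total affine count: 19.
Full point count |E(F_19)| = 19 + 1 = 20.
Hasse bound: |20 − (19+1)| = |0| = 0 ≤ 2√19 ≈ 8.7178 ✓.


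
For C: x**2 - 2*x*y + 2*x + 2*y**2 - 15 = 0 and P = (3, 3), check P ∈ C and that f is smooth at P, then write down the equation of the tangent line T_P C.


Tangent line at P: 2*x + 6*y - 24 = 0.

Step 1: f(3, 3) = 0, so P lies on C.
Step 2: partial derivatives
  f_x(x, y) = 2*x - 2*y + 2, f_y(x, y) = -2*x + 4*y.
  f_x(P) = 2, f_y(P) = 6 (gradient nonzero, so P is smooth).
Step 3: tangent line at P: 2·(x − 3) + 6·(y − 3) = 0.
Expanding: 2*x + 6*y - 24 = 0.


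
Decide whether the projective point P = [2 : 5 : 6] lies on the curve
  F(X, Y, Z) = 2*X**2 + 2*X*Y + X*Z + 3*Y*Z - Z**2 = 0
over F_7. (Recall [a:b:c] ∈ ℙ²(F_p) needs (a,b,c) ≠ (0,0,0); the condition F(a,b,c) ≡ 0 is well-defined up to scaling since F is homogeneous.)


F(2,5,6) ≡ 3 (mod 7); P is NOT on the curve.

Evaluate F(2, 5, 6) term-by-term (mod 7).
  2*X**2 ↦ 2·4·1·1 = 8
  2*X*Y ↦ 2·2·5·1 = 20
  X*Z ↦ 1·2·1·6 = 12
  3*Y*Z ↦ 3·1·5·6 = 90
  -Z**2 ↦ -1·1·1·36 = -36
Sum: F(2, 5, 6) = (8) + (20) + (12) + (90) + (-36) = 94.
Reducing mod 7: 94 ≡ 3 (mod 7).
Since F(a, b, c) ≡ 3 ≠ 0 (mod 7), P does NOT lie on the curve.


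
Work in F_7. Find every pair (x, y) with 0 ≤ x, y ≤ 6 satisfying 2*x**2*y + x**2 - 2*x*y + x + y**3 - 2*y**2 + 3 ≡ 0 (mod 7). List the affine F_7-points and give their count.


Affine F_7-points: {(0, 4), (0, 6), (1, 3), (3, 6), (5, 5), (6, 5)}; count = 6.

For each of the 49 pairs (x, y) ∈ F_7², evaluate f(x, y) mod 7. Record the zeros.
  x = 0: [0↦3, 1↦2, 2↦3, 3↦5, 4↦0, 5↦1, 6↦0]  zeros at y ∈ {4, 6}
  x = 1: [0↦5, 1↦4, 2↦5, 3↦0, 4↦2, 5↦3, 6↦2]  zeros at y ∈ {3}
  x = 2: [0↦2, 1↦5, 2↦3, 3↦2, 4↦1, 5↦6, 6↦2]  zeros at y ∈ ∅
  x = 3: [0↦1, 1↦5, 2↦4, 3↦4, 4↦4, 5↦3, 6↦0]  zeros at y ∈ {6}
  x = 4: [0↦2, 1↦4, 2↦1, 3↦6, 4↦4, 5↦1, 6↦3]  zeros at y ∈ ∅
  x = 5: [0↦5, 1↦2, 2↦1, 3↦1, 4↦1, 5↦0, 6↦4]  zeros at y ∈ {5}
  x = 6: [0↦3, 1↦6, 2↦4, 3↦3, 4↦2, 5↦0, 6↦3]  zeros at y ∈ {5}
Collecting zeros: affine points = {(0, 4), (0, 6), (1, 3), (3, 6), (5, 5), (6, 5)}.
Total count |C(F_7)_aff| = 6.


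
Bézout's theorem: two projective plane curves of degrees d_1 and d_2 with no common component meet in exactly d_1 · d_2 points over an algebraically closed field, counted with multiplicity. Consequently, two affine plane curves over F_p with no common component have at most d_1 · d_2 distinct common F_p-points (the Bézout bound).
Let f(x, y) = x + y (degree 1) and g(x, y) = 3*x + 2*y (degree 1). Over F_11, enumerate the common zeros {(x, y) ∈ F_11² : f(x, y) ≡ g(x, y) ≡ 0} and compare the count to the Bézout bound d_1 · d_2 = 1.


Common zeros: {(0, 0)}; count = 1; Bézout bound = 1.

deg(f) = 1, deg(g) = 1, so Bézout bound = 1.
Scan x ∈ F_11. For each x, list the y ∈ F_11 with f(x, y) ≡ 0 and those with g(x, y) ≡ 0 (mod 11); the common zeros in that column are the intersection.
  x = 0: f ≡ 0 at y ∈ {0}; g ≡ 0 at y ∈ {0}; common: {0}.
  x = 1: f ≡ 0 at y ∈ {10}; g ≡ 0 at y ∈ {4}; common: ∅.
  x = 2: f ≡ 0 at y ∈ {9}; g ≡ 0 at y ∈ {8}; common: ∅.
  x = 3: f ≡ 0 at y ∈ {8}; g ≡ 0 at y ∈ {1}; common: ∅.
  x = 4: f ≡ 0 at y ∈ {7}; g ≡ 0 at y ∈ {5}; common: ∅.
  x = 5: f ≡ 0 at y ∈ {6}; g ≡ 0 at y ∈ {9}; common: ∅.
  x = 6: f ≡ 0 at y ∈ {5}; g ≡ 0 at y ∈ {2}; common: ∅.
  x = 7: f ≡ 0 at y ∈ {4}; g ≡ 0 at y ∈ {6}; common: ∅.
  x = 8: f ≡ 0 at y ∈ {3}; g ≡ 0 at y ∈ {10}; common: ∅.
  x = 9: f ≡ 0 at y ∈ {2}; g ≡ 0 at y ∈ {3}; common: ∅.
  x = 10: f ≡ 0 at y ∈ {1}; g ≡ 0 at y ∈ {7}; common: ∅.
Collecting: common zeros = {(0, 0)}, so the count is 1.
Comparison with the Bézout bound: 1 ≤ 1 = deg(f)·deg(g), as expected for curves with no common component (the bound is attained).


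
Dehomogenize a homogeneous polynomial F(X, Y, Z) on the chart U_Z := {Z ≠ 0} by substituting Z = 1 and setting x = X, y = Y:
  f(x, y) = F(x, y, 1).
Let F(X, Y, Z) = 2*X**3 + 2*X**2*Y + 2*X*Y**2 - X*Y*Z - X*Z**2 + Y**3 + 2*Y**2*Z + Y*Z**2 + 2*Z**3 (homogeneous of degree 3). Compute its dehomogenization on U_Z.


f(x, y) = 2*x**3 + 2*x**2*y + 2*x*y**2 - x*y - x + y**3 + 2*y**2 + y + 2

On U_Z we set Z = 1. Each monomial c·X^i·Y^j·Z^k in F becomes c·x^i·y^j·1^k = c·x^i·y^j.
Substituting Z = 1: F(X, Y, 1) = 2*x**3 + 2*x**2*y + 2*x*y**2 - x*y - x + y**3 + 2*y**2 + y + 2.
Note: deg(f) ≤ deg(F) = 3; strict inequality happens when F is divisible by Z (lost terms).


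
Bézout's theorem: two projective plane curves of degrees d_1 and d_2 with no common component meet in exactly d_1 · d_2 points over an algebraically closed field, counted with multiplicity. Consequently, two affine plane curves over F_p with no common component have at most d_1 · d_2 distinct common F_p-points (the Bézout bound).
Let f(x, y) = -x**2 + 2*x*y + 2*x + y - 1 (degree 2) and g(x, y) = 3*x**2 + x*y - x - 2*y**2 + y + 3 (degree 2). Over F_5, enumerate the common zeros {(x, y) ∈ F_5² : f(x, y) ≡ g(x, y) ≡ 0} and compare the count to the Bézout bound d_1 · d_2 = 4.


Common zeros: {(1, 0), (4, 1)}; count = 2; Bézout bound = 4.

deg(f) = 2, deg(g) = 2, so Bézout bound = 4.
Scan x ∈ F_5. For each x, list the y ∈ F_5 with f(x, y) ≡ 0 and those with g(x, y) ≡ 0 (mod 5); the common zeros in that column are the intersection.
  x = 0: f ≡ 0 at y ∈ {1}; g ≡ 0 at y ∈ {4}; common: ∅.
  x = 1: f ≡ 0 at y ∈ {0}; g ≡ 0 at y ∈ {0, 1}; common: {0}.
  x = 2: f ≡ 0 at y ∈ ∅; g ≡ 0 at y ∈ ∅; common: ∅.
  x = 3: f ≡ 0 at y ∈ {2}; g ≡ 0 at y ∈ ∅; common: ∅.
  x = 4: f ≡ 0 at y ∈ {1}; g ≡ 0 at y ∈ {1, 4}; common: {1}.
Collecting: common zeros = {(1, 0), (4, 1)}, so the count is 2.
Comparison with the Bézout bound: 2 ≤ 4 = deg(f)·deg(g), as expected for curves with no common component (the affine F_5-count falls short of the bound because intersections may lie at infinity, over extension fields, or carry multiplicity).
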